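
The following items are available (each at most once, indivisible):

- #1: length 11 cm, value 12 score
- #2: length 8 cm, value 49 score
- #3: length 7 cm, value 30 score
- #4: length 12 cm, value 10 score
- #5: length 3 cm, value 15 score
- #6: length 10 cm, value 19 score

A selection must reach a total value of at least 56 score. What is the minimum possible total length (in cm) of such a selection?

11

Subsets with value ≥ 56, sorted by total length:
- #2+#5: length 11, value 64
- #2+#3: length 15, value 79
- #2+#3+#5: length 18, value 94
- #2+#6: length 18, value 68
Minimum length: 11 cm.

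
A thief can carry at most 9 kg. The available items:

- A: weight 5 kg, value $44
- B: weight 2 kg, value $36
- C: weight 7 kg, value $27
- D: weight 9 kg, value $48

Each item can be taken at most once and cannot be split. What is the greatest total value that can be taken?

Check high-value combinations within 9 kg:
- A+B: weight 5+2=7, value 44+36=80
- B+C: weight 2+7=9, value 36+27=63
- D: weight 9, value 48
Best: $80.

$80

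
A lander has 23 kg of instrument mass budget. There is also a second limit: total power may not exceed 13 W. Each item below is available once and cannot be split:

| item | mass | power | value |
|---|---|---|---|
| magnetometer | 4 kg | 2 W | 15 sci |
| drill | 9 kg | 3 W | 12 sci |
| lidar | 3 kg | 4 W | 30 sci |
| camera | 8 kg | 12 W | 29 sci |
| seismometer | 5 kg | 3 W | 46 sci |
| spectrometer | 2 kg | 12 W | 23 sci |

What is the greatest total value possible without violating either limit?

Feasible sets respecting both limits:
- magnetometer+drill+lidar+seismometer: mass 21, power 12, value 103
- magnetometer+lidar+seismometer: mass 12, power 9, value 91
- drill+lidar+seismometer: mass 17, power 10, value 88
- lidar+seismometer: mass 8, power 7, value 76
Best: 103 sci.

103 sci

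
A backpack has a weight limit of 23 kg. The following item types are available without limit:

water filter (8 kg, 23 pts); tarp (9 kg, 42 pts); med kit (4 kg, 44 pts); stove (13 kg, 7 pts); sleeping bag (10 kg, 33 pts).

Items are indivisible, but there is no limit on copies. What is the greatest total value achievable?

220 pts

Best value-per-unit is med kit at 44/4, and filling with it alone uses weight 5×4=20. No mix of the others beats 5×44 = 220.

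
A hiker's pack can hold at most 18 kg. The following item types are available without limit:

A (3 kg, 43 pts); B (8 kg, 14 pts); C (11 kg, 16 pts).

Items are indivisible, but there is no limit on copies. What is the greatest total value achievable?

Best value-per-unit is A at 43/3, and filling with it alone uses weight 6×3=18. No mix of the others beats 6×43 = 258.

258 pts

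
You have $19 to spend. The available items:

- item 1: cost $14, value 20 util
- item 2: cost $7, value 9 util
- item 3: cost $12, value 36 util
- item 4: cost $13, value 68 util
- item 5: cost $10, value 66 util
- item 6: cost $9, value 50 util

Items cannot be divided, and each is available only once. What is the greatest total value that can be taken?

Check high-value combinations within $19:
- item 5+item 6: cost 10+9=19, value 66+50=116
- item 2+item 5: cost 7+10=17, value 9+66=75
- item 4: cost 13, value 68
- item 5: cost 10, value 66
Best: 116 util.

116 util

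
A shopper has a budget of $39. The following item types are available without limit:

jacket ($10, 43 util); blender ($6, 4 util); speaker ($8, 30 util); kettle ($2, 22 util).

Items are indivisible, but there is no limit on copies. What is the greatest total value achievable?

Best value-per-unit is kettle at 22/2, and filling with it alone uses cost 19×2=38. No mix of the others beats 19×22 = 418.

418 util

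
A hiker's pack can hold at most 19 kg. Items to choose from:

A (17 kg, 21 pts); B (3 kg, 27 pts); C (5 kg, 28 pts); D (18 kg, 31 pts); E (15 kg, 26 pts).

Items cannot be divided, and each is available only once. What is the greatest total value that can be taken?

55 pts

Check high-value combinations within 19 kg:
- B+C: weight 3+5=8, value 27+28=55
- B+E: weight 3+15=18, value 27+26=53
- D: weight 18, value 31
- C: weight 5, value 28
- B: weight 3, value 27
Best: 55 pts.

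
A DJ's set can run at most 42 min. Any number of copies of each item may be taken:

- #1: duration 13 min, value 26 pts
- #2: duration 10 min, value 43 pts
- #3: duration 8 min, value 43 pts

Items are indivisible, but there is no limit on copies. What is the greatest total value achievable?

Best value-per-unit is #3 at 43/8; filling with it alone gives 5×43 = 215.
Optimal mix: 1×#2 + 4×#3 → duration 42, value 215.

215 pts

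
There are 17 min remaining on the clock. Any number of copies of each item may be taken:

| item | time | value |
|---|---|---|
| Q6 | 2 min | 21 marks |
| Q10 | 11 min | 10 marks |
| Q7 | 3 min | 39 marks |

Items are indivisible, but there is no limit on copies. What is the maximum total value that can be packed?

216 marks

Best value-per-unit is Q7 at 39/3; filling with it alone gives 5×39 = 195.
Optimal mix: 1×Q6 + 5×Q7 → time 17, value 216.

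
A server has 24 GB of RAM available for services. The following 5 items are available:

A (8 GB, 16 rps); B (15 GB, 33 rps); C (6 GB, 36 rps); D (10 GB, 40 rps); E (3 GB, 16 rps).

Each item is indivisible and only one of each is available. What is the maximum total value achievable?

Check high-value combinations within 24 GB:
- C+D+E: memory 6+10+3=19, value 36+40+16=92
- A+C+D: memory 8+6+10=24, value 16+36+40=92
- B+C+E: memory 15+6+3=24, value 33+36+16=85
- C+D: memory 6+10=16, value 36+40=76
- A+D+E: memory 8+10+3=21, value 16+40+16=72
Best: 92 rps.

92 rps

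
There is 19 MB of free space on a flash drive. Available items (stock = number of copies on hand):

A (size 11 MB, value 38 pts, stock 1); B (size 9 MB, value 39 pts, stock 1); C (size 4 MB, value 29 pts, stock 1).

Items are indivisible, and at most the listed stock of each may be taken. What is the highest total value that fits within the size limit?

Top feasible selections:
- 1×B + 1×C: size 13, value 68
- 1×A + 1×C: size 15, value 67
Best: 68 pts.

68 pts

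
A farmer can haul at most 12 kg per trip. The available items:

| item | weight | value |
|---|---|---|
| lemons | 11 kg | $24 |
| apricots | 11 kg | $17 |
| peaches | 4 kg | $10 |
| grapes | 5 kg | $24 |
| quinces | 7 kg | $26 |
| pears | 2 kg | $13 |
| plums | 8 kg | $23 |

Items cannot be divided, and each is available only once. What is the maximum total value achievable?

Check high-value combinations within 12 kg:
- grapes+quinces: weight 5+7=12, value 24+26=50
- peaches+grapes+pears: weight 4+5+2=11, value 10+24+13=47
- quinces+pears: weight 7+2=9, value 26+13=39
- grapes+pears: weight 5+2=7, value 24+13=37
- pears+plums: weight 2+8=10, value 13+23=36
Best: $50.

$50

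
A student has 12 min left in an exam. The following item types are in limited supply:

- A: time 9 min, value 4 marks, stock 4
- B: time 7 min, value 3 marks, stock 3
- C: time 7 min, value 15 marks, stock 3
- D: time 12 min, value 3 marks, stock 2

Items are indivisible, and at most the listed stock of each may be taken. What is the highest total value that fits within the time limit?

Top feasible selections:
- 1×C: time 7, value 15
- 1×A: time 9, value 4
- 1×B: time 7, value 3
Best: 15 marks.

15 marks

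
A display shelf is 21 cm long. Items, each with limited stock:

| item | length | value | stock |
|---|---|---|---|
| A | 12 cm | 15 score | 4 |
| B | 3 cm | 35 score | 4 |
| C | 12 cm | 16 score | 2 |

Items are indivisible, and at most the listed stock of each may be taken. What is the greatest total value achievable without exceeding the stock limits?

140 score

Best selections within length 21 and stock limits:
- 4×B: length 12, value 140
- 3×B + 1×C: length 21, value 121
- 1×A + 3×B: length 21, value 120
Best: 140 score.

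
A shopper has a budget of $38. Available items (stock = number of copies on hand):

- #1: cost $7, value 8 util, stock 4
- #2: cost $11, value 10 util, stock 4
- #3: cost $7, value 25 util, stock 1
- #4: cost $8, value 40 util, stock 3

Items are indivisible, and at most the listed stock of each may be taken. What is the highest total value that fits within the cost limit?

Top feasible selections:
- 1×#1 + 1×#3 + 3×#4: cost 38, value 153
- 1×#3 + 3×#4: cost 31, value 145
- 2×#1 + 3×#4: cost 38, value 136
- 1×#2 + 3×#4: cost 35, value 130
Best: 153 util.

153 util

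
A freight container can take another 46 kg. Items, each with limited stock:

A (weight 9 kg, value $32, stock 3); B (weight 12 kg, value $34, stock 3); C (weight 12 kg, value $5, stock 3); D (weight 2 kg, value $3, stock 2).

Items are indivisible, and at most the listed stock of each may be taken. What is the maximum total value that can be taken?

$138

Top feasible selections:
- 2×A + 2×B + 2×D: weight 46, value 138
- 3×A + 1×B + 2×D: weight 43, value 136
Best: $138.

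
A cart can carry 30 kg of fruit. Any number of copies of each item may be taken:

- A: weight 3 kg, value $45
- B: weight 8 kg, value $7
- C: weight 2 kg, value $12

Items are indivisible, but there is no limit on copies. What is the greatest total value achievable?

Best value-per-unit is A at 45/3, and filling with it alone uses weight 10×3=30. No mix of the others beats 10×45 = 450.

$450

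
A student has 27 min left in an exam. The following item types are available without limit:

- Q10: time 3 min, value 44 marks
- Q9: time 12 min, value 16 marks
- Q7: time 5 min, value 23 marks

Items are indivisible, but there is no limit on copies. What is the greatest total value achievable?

396 marks

Best value-per-unit is Q10 at 44/3, and filling with it alone uses time 9×3=27. No mix of the others beats 9×44 = 396.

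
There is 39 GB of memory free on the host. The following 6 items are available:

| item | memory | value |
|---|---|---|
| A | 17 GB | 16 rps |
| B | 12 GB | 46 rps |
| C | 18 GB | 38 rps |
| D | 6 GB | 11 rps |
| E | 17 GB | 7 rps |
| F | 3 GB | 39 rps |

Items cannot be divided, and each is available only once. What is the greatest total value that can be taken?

134 rps

Check high-value combinations within 39 GB:
- B+C+D+F: memory 12+18+6+3=39, value 46+38+11+39=134
- B+C+F: memory 12+18+3=33, value 46+38+39=123
- A+B+D+F: memory 17+12+6+3=38, value 16+46+11+39=112
Best: 134 rps.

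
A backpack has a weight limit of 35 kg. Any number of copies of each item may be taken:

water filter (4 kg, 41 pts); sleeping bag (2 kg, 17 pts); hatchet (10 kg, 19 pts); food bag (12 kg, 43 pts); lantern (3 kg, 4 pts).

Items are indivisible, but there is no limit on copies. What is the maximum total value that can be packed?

345 pts

Best value-per-unit is water filter at 41/4; filling with it alone gives 8×41 = 328.
Optimal mix: 8×water filter + 1×sleeping bag → weight 34, value 345.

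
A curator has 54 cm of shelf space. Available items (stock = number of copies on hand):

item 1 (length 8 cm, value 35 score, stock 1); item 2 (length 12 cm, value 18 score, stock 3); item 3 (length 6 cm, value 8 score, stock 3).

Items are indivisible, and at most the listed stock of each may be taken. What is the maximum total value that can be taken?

97 score

Best selections within length 54 and stock limits:
- 1×item 1 + 3×item 2 + 1×item 3: length 50, value 97
- 1×item 1 + 2×item 2 + 3×item 3: length 50, value 95
- 1×item 1 + 3×item 2: length 44, value 89
Best: 97 score.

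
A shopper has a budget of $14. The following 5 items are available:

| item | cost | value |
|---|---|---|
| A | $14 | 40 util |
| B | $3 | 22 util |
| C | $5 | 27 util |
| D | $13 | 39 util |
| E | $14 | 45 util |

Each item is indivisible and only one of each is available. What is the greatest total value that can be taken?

Check high-value combinations within $14:
- B+C: cost 3+5=8, value 22+27=49
- E: cost 14, value 45
- A: cost 14, value 40
- D: cost 13, value 39
- C: cost 5, value 27
Best: 49 util.

49 util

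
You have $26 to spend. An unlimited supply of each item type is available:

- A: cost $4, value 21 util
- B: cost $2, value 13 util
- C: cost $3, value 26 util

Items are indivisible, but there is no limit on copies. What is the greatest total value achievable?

221 util

Best value-per-unit is C at 26/3; filling with it alone gives 8×26 = 208.
Optimal mix: 1×B + 8×C → cost 26, value 221.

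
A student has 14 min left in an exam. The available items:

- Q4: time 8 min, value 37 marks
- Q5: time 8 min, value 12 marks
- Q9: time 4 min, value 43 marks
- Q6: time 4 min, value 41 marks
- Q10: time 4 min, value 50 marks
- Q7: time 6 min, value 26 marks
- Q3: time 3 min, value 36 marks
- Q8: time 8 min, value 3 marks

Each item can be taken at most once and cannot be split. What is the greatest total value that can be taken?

134 marks

Check high-value combinations within 14 min:
- Q9+Q6+Q10: time 4+4+4=12, value 43+41+50=134
- Q9+Q10+Q3: time 4+4+3=11, value 43+50+36=129
- Q6+Q10+Q3: time 4+4+3=11, value 41+50+36=127
- Q9+Q6+Q3: time 4+4+3=11, value 43+41+36=120
- Q9+Q10+Q7: time 4+4+6=14, value 43+50+26=119
Best: 134 marks.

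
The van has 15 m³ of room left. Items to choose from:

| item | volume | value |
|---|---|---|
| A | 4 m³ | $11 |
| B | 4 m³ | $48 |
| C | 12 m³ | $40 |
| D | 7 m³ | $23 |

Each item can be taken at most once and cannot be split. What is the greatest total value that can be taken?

$82

This is a 0/1 knapsack; check combinations near the capacity.
- A+B+D: volume 4+4+7=15, value 11+48+23=82
- B+D: volume 4+7=11, value 48+23=71
- A+B: volume 4+4=8, value 11+48=59
- B: volume 4, value 48
- C: volume 12, value 40
Best: $82.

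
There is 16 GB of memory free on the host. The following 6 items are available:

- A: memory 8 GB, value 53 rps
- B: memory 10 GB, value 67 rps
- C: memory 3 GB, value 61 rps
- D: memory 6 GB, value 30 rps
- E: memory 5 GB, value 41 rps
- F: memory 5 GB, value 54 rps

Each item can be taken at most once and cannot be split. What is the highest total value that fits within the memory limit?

168 rps

This is a 0/1 knapsack; check combinations near the capacity.
- A+C+F: memory 8+3+5=16, value 53+61+54=168
- C+E+F: memory 3+5+5=13, value 61+41+54=156
- A+C+E: memory 8+3+5=16, value 53+61+41=155
- C+D+F: memory 3+6+5=14, value 61+30+54=145
Best: 168 rps.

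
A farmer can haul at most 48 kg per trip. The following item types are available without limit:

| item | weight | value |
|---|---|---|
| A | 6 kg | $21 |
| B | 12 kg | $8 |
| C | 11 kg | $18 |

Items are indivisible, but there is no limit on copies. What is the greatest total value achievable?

Best value-per-unit is A at 21/6, and filling with it alone uses weight 8×6=48. No mix of the others beats 8×21 = 168.

$168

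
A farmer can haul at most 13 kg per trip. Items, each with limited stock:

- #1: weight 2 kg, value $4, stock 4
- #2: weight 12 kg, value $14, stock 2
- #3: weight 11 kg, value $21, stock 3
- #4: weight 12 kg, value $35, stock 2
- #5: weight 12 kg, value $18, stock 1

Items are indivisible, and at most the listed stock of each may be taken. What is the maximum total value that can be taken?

Best selections within weight 13 and stock limits:
- 1×#4: weight 12, value 35
- 1×#1 + 1×#3: weight 13, value 25
- 1×#3: weight 11, value 21
Best: $35.

$35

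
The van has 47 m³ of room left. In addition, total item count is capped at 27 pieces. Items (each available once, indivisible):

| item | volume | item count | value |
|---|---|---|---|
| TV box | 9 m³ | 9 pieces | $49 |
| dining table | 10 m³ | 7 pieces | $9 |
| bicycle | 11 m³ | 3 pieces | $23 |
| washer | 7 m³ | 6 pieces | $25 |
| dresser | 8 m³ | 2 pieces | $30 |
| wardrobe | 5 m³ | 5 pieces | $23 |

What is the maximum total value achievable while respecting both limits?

$150

Feasible sets respecting both limits:
- TV box+bicycle+washer+dresser+wardrobe: volume 40, item count 25, value 150
- TV box+dining table+bicycle+washer+dresser: volume 45, item count 27, value 136
- TV box+dining table+bicycle+dresser+wardrobe: volume 43, item count 26, value 134
Best: $150.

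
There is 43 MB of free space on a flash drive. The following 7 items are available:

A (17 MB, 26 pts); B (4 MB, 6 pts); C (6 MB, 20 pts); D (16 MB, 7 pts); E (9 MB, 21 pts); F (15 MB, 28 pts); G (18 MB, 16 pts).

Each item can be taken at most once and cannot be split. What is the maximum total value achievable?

80 pts

Check high-value combinations within 43 MB:
- A+B+C+F: size 17+4+6+15=42, value 26+6+20+28=80
- B+C+E+F: size 4+6+9+15=34, value 6+20+21+28=75
- A+E+F: size 17+9+15=41, value 26+21+28=75
Best: 80 pts.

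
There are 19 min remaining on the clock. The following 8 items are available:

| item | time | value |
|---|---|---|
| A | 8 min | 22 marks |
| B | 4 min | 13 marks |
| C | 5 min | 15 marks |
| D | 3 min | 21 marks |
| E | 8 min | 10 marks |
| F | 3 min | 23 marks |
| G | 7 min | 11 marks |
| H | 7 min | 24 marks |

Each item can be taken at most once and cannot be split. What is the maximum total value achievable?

This is a 0/1 knapsack; check combinations near the capacity.
- C+D+F+H: time 5+3+3+7=18, value 15+21+23+24=83
- B+D+F+H: time 4+3+3+7=17, value 13+21+23+24=81
- A+C+D+F: time 8+5+3+3=19, value 22+15+21+23=81
- A+B+D+F: time 8+4+3+3=18, value 22+13+21+23=79
- B+C+F+H: time 4+5+3+7=19, value 13+15+23+24=75
Best: 83 marks.

83 marks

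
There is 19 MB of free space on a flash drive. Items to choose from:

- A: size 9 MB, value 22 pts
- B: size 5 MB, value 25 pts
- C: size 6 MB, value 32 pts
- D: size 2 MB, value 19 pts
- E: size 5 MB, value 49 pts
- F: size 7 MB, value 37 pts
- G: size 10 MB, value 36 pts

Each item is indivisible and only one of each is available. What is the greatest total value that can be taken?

Check high-value combinations within 19 MB:
- B+D+E+F: size 5+2+5+7=19, value 25+19+49+37=130
- B+C+D+E: size 5+6+2+5=18, value 25+32+19+49=125
- C+E+F: size 6+5+7=18, value 32+49+37=118
- B+E+F: size 5+5+7=17, value 25+49+37=111
- B+C+E: size 5+6+5=16, value 25+32+49=106
Best: 130 pts.

130 pts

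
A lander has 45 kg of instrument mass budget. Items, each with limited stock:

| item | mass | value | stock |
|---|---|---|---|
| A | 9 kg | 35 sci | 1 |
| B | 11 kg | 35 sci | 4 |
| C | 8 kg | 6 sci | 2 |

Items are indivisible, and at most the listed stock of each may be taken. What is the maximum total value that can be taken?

Top feasible selections:
- 1×A + 3×B: mass 42, value 140
- 4×B: mass 44, value 140
- 1×A + 2×B + 1×C: mass 39, value 111
- 3×B + 1×C: mass 41, value 111
Best: 140 sci.

140 sci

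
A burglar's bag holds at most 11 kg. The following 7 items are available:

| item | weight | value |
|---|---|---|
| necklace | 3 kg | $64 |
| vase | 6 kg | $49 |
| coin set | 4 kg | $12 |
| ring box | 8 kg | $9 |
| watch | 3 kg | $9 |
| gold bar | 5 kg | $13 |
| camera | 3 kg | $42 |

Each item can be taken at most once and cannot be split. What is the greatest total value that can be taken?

Check high-value combinations within 11 kg:
- necklace+gold bar+camera: weight 3+5+3=11, value 64+13+42=119
- necklace+coin set+camera: weight 3+4+3=10, value 64+12+42=118
- necklace+watch+camera: weight 3+3+3=9, value 64+9+42=115
- necklace+vase: weight 3+6=9, value 64+49=113
- necklace+camera: weight 3+3=6, value 64+42=106
Best: $119.

$119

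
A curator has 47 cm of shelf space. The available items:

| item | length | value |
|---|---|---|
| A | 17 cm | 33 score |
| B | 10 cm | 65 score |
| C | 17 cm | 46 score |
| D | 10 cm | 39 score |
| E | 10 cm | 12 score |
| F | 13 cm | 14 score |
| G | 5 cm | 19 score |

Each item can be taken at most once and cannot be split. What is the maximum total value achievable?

Check high-value combinations within 47 cm:
- B+C+D+G: length 10+17+10+5=42, value 65+46+39+19=169
- B+C+D+E: length 10+17+10+10=47, value 65+46+39+12=162
- A+B+D+G: length 17+10+10+5=42, value 33+65+39+19=156
- B+C+D: length 10+17+10=37, value 65+46+39=150
- A+B+D+E: length 17+10+10+10=47, value 33+65+39+12=149
Best: 169 score.

169 score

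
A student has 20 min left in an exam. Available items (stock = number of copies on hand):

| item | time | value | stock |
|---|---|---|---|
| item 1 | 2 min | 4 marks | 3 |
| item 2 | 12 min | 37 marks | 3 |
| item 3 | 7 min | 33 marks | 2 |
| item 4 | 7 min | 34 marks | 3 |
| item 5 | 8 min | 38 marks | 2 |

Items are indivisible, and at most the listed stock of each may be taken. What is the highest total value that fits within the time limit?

Top feasible selections:
- 2×item 1 + 2×item 5: time 20, value 84
- 1×item 1 + 2×item 5: time 18, value 80
Best: 84 marks.

84 marks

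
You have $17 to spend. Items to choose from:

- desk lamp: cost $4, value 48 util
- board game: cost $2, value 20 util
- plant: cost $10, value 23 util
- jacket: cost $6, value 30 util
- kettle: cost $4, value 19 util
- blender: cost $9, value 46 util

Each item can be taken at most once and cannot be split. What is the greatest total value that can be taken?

117 util

Check high-value combinations within $17:
- desk lamp+board game+jacket+kettle: cost 4+2+6+4=16, value 48+20+30+19=117
- desk lamp+board game+blender: cost 4+2+9=15, value 48+20+46=114
- desk lamp+kettle+blender: cost 4+4+9=17, value 48+19+46=113
- desk lamp+board game+jacket: cost 4+2+6=12, value 48+20+30=98
- desk lamp+jacket+kettle: cost 4+6+4=14, value 48+30+19=97
Best: 117 util.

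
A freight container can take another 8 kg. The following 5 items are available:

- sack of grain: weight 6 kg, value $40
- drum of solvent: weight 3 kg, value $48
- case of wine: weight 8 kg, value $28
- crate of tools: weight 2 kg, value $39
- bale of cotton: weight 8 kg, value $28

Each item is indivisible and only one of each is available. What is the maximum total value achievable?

$87

Check high-value combinations within 8 kg:
- drum of solvent+crate of tools: weight 3+2=5, value 48+39=87
- sack of grain+crate of tools: weight 6+2=8, value 40+39=79
- drum of solvent: weight 3, value 48
Best: $87.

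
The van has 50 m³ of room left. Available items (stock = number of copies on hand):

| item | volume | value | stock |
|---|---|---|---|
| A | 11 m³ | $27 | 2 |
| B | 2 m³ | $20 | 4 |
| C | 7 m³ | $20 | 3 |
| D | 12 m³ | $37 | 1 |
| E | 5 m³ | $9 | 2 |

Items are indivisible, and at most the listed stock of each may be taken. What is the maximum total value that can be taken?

$193

Top feasible selections:
- 1×A + 4×B + 2×C + 1×D + 1×E: volume 50, value 193
- 2×A + 4×B + 1×C + 1×D: volume 49, value 191
Best: $193.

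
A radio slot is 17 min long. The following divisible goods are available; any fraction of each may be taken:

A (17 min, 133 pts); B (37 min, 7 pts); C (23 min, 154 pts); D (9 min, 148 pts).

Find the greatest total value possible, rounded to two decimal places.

210.59

Take in order of value per unit:
- D (148/9 per unit): all 9 → value 148, running total 148.00
- A (133/17 per unit): 8 of 17 → value 8×133/17 = 62.5882, running total 210.59
Total 210.59.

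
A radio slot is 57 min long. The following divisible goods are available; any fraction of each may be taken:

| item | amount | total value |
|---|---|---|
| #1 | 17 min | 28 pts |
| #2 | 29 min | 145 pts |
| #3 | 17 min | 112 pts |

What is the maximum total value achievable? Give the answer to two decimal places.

Take in order of value per unit:
- #3 (112/17 per unit): all 17 → value 112, running total 112.00
- #2 (145/29 per unit): all 29 → value 145, running total 257.00
- #1 (28/17 per unit): 11 of 17 → value 11×28/17 = 18.1176, running total 275.12
Total 275.12.

275.12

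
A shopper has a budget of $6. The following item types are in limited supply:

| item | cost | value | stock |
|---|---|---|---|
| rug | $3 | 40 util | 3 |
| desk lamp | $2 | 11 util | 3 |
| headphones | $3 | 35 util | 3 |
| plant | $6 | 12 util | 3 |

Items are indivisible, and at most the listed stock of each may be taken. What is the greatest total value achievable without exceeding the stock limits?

Best selections within cost 6 and stock limits:
- 2×rug: cost 6, value 80
- 1×rug + 1×headphones: cost 6, value 75
- 2×headphones: cost 6, value 70
- 1×rug + 1×desk lamp: cost 5, value 51
Best: 80 util.

80 util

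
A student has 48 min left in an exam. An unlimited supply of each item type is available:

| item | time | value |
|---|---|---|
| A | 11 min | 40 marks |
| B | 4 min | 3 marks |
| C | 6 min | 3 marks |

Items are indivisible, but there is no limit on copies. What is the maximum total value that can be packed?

Best value-per-unit is A at 40/11; filling with it alone gives 4×40 = 160.
Optimal mix: 4×A + 1×B → time 48, value 163.

163 marks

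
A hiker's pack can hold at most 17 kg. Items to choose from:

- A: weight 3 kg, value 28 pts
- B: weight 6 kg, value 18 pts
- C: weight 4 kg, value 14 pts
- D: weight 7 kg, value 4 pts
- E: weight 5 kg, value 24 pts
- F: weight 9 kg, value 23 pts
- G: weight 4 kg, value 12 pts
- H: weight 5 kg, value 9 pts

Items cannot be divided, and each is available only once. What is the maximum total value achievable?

78 pts

Check high-value combinations within 17 kg:
- A+C+E+G: weight 3+4+5+4=16, value 28+14+24+12=78
- A+E+F: weight 3+5+9=17, value 28+24+23=75
- A+C+E+H: weight 3+4+5+5=17, value 28+14+24+9=75
- A+E+G+H: weight 3+5+4+5=17, value 28+24+12+9=73
- A+B+C+G: weight 3+6+4+4=17, value 28+18+14+12=72
Best: 78 pts.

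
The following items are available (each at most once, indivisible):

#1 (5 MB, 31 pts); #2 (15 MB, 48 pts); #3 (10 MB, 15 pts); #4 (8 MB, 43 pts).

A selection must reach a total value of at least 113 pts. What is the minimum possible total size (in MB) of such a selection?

28

Subsets with value ≥ 113, sorted by total size:
- #1+#2+#4: size 28, value 122
- #1+#2+#3+#4: size 38, value 137
Minimum size: 28 MB.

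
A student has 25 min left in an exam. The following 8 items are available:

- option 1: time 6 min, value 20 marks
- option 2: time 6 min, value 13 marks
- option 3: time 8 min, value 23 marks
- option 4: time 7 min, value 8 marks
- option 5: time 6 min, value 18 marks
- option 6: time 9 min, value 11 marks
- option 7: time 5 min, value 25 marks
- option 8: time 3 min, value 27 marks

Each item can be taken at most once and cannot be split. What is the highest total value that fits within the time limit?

95 marks

This is a 0/1 knapsack; check combinations near the capacity.
- option 1+option 3+option 7+option 8: time 6+8+5+3=22, value 20+23+25+27=95
- option 3+option 5+option 7+option 8: time 8+6+5+3=22, value 23+18+25+27=93
- option 1+option 5+option 7+option 8: time 6+6+5+3=20, value 20+18+25+27=90
- option 2+option 3+option 7+option 8: time 6+8+5+3=22, value 13+23+25+27=88
- option 1+option 3+option 5+option 8: time 6+8+6+3=23, value 20+23+18+27=88
Best: 95 marks.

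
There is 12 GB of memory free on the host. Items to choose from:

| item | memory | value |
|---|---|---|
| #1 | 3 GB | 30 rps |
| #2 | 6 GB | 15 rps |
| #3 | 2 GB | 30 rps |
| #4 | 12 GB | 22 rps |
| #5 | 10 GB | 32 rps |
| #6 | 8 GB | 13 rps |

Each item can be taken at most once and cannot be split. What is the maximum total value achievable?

75 rps

Check high-value combinations within 12 GB:
- #1+#2+#3: memory 3+6+2=11, value 30+15+30=75
- #3+#5: memory 2+10=12, value 30+32=62
- #1+#3: memory 3+2=5, value 30+30=60
Best: 75 rps.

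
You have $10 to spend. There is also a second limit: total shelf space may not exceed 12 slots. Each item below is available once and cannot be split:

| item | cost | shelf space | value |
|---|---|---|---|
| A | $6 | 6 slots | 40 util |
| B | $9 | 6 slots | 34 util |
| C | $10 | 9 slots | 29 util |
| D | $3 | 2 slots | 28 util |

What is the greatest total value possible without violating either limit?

Feasible sets respecting both limits:
- A+D: cost 9, shelf space 8, value 68
- A: cost 6, shelf space 6, value 40
- B: cost 9, shelf space 6, value 34
Best: 68 util.

68 util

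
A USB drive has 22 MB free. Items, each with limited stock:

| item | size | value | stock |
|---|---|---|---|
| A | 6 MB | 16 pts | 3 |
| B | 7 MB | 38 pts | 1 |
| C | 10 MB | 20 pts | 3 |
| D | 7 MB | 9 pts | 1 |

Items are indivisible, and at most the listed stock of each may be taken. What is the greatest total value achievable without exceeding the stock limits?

Top feasible selections:
- 2×A + 1×B: size 19, value 70
- 1×A + 1×B + 1×D: size 20, value 63
- 1×B + 1×C: size 17, value 58
Best: 70 pts.

70 pts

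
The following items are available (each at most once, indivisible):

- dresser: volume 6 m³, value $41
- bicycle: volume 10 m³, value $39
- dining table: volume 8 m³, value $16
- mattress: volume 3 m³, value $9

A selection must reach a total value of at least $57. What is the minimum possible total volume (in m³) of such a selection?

Subsets with value ≥ 57, sorted by total volume:
- dresser+dining table: volume 14, value 57
- dresser+bicycle: volume 16, value 80
- dresser+dining table+mattress: volume 17, value 66
- dresser+bicycle+mattress: volume 19, value 89
Minimum volume: 14 m³.

14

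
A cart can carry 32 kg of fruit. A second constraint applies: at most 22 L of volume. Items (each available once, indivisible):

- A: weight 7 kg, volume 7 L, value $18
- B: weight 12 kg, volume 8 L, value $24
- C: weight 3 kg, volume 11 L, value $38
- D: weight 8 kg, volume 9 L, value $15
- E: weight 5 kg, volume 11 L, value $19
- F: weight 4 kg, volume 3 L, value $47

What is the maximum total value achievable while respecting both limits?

Feasible sets respecting both limits:
- B+C+F: weight 19, volume 22, value 109
- A+C+F: weight 14, volume 21, value 103
- B+E+F: weight 21, volume 22, value 90
Best: $109.

$109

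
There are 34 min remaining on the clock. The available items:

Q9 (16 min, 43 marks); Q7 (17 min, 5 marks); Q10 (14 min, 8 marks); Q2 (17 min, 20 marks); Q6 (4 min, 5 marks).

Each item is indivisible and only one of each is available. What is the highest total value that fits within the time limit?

Check high-value combinations within 34 min:
- Q9+Q2: time 16+17=33, value 43+20=63
- Q9+Q10+Q6: time 16+14+4=34, value 43+8+5=56
- Q9+Q10: time 16+14=30, value 43+8=51
- Q9+Q6: time 16+4=20, value 43+5=48
Best: 63 marks.

63 marks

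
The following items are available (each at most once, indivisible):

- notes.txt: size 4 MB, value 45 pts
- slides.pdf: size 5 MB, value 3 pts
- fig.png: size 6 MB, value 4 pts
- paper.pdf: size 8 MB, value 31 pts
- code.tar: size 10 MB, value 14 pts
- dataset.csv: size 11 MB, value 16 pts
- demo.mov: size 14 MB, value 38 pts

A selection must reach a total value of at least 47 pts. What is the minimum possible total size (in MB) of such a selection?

Subsets with value ≥ 47, sorted by total size:
- notes.txt+slides.pdf: size 9, value 48
- notes.txt+fig.png: size 10, value 49
- notes.txt+paper.pdf: size 12, value 76
Minimum size: 9 MB.

9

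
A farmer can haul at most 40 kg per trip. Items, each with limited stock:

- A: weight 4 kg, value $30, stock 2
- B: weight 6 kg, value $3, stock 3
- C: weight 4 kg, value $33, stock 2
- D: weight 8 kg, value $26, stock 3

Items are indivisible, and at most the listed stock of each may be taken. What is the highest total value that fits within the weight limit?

$204

Top feasible selections:
- 2×A + 2×C + 3×D: weight 40, value 204
- 2×A + 1×B + 2×C + 2×D: weight 38, value 181
- 2×A + 2×C + 2×D: weight 32, value 178
Best: $204.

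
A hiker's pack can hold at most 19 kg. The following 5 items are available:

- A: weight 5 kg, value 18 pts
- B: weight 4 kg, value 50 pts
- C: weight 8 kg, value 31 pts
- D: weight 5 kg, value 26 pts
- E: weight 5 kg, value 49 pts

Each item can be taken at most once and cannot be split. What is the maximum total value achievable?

This is a 0/1 knapsack; check combinations near the capacity.
- A+B+D+E: weight 5+4+5+5=19, value 18+50+26+49=143
- B+C+E: weight 4+8+5=17, value 50+31+49=130
- B+D+E: weight 4+5+5=14, value 50+26+49=125
- A+B+E: weight 5+4+5=14, value 18+50+49=117
- B+C+D: weight 4+8+5=17, value 50+31+26=107
Best: 143 pts.

143 pts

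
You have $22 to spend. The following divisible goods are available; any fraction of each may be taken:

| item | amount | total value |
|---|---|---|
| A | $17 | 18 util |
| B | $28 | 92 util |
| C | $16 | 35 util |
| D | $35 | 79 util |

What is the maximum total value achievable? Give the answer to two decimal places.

Take in order of value per unit:
- B (92/28 per unit): 22 of 28 → value 22×92/28 = 72.2857, running total 72.29
Total 72.29.

72.29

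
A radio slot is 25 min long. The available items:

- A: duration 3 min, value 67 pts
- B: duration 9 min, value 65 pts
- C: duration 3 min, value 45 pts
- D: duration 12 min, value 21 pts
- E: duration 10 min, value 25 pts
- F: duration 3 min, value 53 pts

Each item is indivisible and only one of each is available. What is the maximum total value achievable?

230 pts

Check high-value combinations within 25 min:
- A+B+C+F: duration 3+9+3+3=18, value 67+65+45+53=230
- A+B+E+F: duration 3+9+10+3=25, value 67+65+25+53=210
- A+B+C+E: duration 3+9+3+10=25, value 67+65+45+25=202
- A+C+E+F: duration 3+3+10+3=19, value 67+45+25+53=190
Best: 230 pts.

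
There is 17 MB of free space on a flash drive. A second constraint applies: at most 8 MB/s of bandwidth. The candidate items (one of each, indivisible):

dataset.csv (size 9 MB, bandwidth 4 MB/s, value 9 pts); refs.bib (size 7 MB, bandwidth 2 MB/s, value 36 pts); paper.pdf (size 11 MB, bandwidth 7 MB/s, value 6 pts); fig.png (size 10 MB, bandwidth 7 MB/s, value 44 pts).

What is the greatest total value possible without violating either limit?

45 pts

Feasible sets respecting both limits:
- dataset.csv+refs.bib: size 16, bandwidth 6, value 45
- fig.png: size 10, bandwidth 7, value 44
- refs.bib: size 7, bandwidth 2, value 36
- dataset.csv: size 9, bandwidth 4, value 9
Best: 45 pts.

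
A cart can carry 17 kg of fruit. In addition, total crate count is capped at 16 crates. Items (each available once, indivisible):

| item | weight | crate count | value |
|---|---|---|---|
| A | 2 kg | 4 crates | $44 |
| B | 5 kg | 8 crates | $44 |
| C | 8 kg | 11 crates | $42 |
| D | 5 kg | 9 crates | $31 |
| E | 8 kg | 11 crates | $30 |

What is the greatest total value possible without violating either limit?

Feasible sets respecting both limits:
- A+B: weight 7, crate count 12, value 88
- A+C: weight 10, crate count 15, value 86
- A+D: weight 7, crate count 13, value 75
- A+E: weight 10, crate count 15, value 74
Best: $88.

$88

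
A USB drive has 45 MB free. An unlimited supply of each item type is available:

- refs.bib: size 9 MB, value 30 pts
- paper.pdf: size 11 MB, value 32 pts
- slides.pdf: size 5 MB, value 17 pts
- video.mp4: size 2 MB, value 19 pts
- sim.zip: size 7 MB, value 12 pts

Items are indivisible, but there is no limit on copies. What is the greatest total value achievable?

418 pts

Best value-per-unit is video.mp4 at 19/2, and filling with it alone uses size 22×2=44. No mix of the others beats 22×19 = 418.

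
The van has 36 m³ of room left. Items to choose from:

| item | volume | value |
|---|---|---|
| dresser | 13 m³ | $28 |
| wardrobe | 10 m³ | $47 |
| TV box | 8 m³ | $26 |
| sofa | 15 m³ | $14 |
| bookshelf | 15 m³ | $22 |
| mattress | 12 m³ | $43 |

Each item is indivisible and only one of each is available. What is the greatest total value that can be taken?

Check high-value combinations within 36 m³:
- dresser+wardrobe+mattress: volume 13+10+12=35, value 28+47+43=118
- wardrobe+TV box+mattress: volume 10+8+12=30, value 47+26+43=116
- dresser+wardrobe+TV box: volume 13+10+8=31, value 28+47+26=101
- dresser+TV box+mattress: volume 13+8+12=33, value 28+26+43=97
- wardrobe+TV box+bookshelf: volume 10+8+15=33, value 47+26+22=95
Best: $118.

$118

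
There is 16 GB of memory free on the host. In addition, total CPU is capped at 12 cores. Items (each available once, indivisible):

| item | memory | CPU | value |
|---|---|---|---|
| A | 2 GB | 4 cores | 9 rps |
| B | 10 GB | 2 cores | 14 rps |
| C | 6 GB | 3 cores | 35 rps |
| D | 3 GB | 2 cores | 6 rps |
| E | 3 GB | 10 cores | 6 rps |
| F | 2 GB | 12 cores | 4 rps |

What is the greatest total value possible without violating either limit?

50 rps

Feasible sets respecting both limits:
- A+C+D: memory 11, CPU 9, value 50
- B+C: memory 16, CPU 5, value 49
- A+C: memory 8, CPU 7, value 44
Best: 50 rps.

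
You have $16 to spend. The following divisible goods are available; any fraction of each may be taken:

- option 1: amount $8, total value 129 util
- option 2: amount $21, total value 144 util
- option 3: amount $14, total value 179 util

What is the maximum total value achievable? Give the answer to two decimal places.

Take in order of value per unit:
- option 1 (129/8 per unit): all 8 → value 129, running total 129.00
- option 3 (179/14 per unit): 8 of 14 → value 8×179/14 = 102.2857, running total 231.29
Total 231.29.

231.29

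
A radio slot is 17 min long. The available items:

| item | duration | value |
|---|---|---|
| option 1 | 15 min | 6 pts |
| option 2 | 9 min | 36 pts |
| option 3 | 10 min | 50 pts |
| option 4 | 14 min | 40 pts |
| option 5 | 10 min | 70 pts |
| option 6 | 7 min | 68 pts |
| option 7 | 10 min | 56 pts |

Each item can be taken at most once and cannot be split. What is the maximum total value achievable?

Check high-value combinations within 17 min:
- option 5+option 6: duration 10+7=17, value 70+68=138
- option 6+option 7: duration 7+10=17, value 68+56=124
- option 3+option 6: duration 10+7=17, value 50+68=118
Best: 138 pts.

138 pts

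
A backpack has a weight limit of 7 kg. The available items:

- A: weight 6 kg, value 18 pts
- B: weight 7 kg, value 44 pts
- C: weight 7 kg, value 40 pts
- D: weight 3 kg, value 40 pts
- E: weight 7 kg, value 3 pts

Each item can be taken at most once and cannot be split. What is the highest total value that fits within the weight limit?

Check high-value combinations within 7 kg:
- B: weight 7, value 44
- D: weight 3, value 40
- C: weight 7, value 40
Best: 44 pts.

44 pts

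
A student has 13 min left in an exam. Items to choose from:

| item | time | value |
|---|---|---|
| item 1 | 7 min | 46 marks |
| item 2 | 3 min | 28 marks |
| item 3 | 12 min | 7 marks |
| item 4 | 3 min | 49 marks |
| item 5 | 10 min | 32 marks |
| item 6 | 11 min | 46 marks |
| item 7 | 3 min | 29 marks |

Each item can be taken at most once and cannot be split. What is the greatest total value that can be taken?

Check high-value combinations within 13 min:
- item 1+item 4+item 7: time 7+3+3=13, value 46+49+29=124
- item 1+item 2+item 4: time 7+3+3=13, value 46+28+49=123
- item 2+item 4+item 7: time 3+3+3=9, value 28+49+29=106
- item 1+item 2+item 7: time 7+3+3=13, value 46+28+29=103
Best: 124 marks.

124 marks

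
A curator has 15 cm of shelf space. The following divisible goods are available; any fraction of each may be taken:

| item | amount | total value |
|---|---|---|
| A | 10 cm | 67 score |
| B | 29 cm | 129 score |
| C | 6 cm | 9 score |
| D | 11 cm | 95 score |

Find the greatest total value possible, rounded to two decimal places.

Take in order of value per unit:
- D (95/11 per unit): all 11 → value 95, running total 95.00
- A (67/10 per unit): 4 of 10 → value 4×67/10 = 26.8000, running total 121.80
Total 121.80.

121.80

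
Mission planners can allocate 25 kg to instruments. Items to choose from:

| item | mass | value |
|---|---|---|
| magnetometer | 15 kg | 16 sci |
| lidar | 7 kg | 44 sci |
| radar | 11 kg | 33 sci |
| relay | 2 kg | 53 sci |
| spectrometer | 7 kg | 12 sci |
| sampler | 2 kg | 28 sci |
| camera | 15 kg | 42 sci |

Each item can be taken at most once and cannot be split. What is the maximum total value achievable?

This is a 0/1 knapsack; check combinations near the capacity.
- lidar+radar+relay+sampler: mass 7+11+2+2=22, value 44+33+53+28=158
- lidar+relay+camera: mass 7+2+15=24, value 44+53+42=139
- lidar+relay+spectrometer+sampler: mass 7+2+7+2=18, value 44+53+12+28=137
- lidar+radar+relay: mass 7+11+2=20, value 44+33+53=130
- radar+relay+spectrometer+sampler: mass 11+2+7+2=22, value 33+53+12+28=126
Best: 158 sci.

158 sci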